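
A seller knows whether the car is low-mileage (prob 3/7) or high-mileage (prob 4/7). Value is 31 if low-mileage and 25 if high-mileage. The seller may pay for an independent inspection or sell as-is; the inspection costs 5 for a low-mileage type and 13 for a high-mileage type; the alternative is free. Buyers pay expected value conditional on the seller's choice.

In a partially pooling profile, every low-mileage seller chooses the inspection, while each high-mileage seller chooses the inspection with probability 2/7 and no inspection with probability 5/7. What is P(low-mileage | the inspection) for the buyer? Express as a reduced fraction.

21/29

P(the inspection) = (3/7)·1 + (4/7)·(2/7) = 29/49.
By Bayes' rule, P(low-mileage | the inspection) = (3/7) / (29/49) = 21/29.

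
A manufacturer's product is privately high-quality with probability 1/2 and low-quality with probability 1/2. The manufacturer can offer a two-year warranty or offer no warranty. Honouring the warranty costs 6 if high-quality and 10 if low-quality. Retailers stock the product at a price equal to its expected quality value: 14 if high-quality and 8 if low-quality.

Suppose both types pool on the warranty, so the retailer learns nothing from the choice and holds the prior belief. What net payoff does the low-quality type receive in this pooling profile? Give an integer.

Pooled price = 1/2·14 + 1/2·8 = 11.
low-quality pays cost 10 for the warranty, so net payoff = 11 − 10 = 1.

1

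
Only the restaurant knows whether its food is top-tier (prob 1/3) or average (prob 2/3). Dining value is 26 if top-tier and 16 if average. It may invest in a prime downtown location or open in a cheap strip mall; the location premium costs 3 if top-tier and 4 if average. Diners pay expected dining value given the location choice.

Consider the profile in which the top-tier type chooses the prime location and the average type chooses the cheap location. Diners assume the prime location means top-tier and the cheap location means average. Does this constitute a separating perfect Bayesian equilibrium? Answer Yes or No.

Under these beliefs, the prime location earns price premium 26 and the cheap location earns price premium 16.
top-tier: the prime location nets 26 − 3 = 23; the cheap location nets 16. top-tier prefers the prime location.
average: the prime location nets 26 − 4 = 22; the cheap location nets 16. average would deviate to the prime location.
average has a profitable deviation, so the profile is not an equilibrium.

No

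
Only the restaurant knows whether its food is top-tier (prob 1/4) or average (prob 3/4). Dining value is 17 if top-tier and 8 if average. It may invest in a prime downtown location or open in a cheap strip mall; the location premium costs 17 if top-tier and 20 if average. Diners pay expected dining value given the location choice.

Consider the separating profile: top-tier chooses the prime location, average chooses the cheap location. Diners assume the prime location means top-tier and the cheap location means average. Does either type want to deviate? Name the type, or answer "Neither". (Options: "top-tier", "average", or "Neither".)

top-tier

The prime location pays 17; the cheap location pays 8.
top-tier: assigned the prime location, nets 17 − 17 = 0; deviating to the cheap location nets 8.
average: assigned the cheap location, nets 8; deviating to the prime location nets 17 − 20 = -3.
The top-tier type gains 8 by deviating.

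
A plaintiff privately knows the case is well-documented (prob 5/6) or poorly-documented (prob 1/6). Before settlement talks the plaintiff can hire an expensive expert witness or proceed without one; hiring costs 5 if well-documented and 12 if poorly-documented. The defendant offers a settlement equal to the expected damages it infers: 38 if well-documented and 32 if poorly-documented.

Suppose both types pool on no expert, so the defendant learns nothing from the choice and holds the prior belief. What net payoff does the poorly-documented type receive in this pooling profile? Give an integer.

Pooled settlement = 5/6·38 + 1/6·32 = 37.
poorly-documented pays no cost for no expert, so net payoff = 37.

37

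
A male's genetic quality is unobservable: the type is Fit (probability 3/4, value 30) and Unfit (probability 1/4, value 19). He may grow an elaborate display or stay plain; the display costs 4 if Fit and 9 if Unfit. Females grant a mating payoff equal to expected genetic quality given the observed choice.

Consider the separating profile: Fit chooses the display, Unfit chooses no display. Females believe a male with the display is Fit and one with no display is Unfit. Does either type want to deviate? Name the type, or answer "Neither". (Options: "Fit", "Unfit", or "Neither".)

The display pays 30; no display pays 19.
Fit: assigned the display, nets 30 − 4 = 26; deviating to no display nets 19.
Unfit: assigned no display, nets 19; deviating to the display nets 30 − 9 = 21.
The Unfit type gains 2 by deviating.

Unfit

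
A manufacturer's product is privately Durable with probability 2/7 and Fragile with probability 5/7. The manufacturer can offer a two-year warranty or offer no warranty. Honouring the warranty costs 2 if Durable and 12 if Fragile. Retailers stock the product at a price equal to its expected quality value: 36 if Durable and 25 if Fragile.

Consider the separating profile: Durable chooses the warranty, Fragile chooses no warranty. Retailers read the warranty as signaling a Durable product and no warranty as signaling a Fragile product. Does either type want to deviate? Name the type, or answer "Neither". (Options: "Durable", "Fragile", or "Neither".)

The warranty pays 36; no warranty pays 25.
Durable: assigned the warranty, nets 36 − 2 = 34; deviating to no warranty nets 25.
Fragile: assigned no warranty, nets 25; deviating to the warranty nets 36 − 12 = 24.
Both types strictly prefer their assigned action; no profitable deviation.

Neither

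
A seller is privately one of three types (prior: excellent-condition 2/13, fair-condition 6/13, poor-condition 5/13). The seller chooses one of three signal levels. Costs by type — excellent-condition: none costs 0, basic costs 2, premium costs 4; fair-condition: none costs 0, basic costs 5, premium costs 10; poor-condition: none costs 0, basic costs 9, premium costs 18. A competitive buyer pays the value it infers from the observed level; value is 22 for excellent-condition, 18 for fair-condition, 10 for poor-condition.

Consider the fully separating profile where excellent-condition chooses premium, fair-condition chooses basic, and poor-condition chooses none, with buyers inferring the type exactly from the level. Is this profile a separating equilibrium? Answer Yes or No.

Yes

Separating prices: premium → 22, basic → 18, none → 10.
excellent-condition (assigned premium): none: 10 − 0 = 10; basic: 18 − 2 = 16; premium: 22 − 4 = 18. excellent-condition stays.
fair-condition (assigned basic): none: 10 − 0 = 10; basic: 18 − 5 = 13; premium: 22 − 10 = 12. fair-condition stays.
poor-condition (assigned none): none: 10 − 0 = 10; basic: 18 − 9 = 9; premium: 22 − 18 = 4. poor-condition stays.
Every type prefers its assigned level; separation holds.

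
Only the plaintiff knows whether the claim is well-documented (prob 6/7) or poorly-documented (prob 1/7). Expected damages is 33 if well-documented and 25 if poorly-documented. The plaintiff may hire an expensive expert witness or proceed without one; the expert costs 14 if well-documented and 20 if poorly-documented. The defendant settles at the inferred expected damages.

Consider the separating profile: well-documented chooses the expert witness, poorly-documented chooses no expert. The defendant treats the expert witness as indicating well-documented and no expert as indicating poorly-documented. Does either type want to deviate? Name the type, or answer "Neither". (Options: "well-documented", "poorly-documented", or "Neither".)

The expert witness pays 33; no expert pays 25.
well-documented: assigned the expert witness, nets 33 − 14 = 19; deviating to no expert nets 25.
poorly-documented: assigned no expert, nets 25; deviating to the expert witness nets 33 − 20 = 13.
The well-documented type gains 6 by deviating.

well-documented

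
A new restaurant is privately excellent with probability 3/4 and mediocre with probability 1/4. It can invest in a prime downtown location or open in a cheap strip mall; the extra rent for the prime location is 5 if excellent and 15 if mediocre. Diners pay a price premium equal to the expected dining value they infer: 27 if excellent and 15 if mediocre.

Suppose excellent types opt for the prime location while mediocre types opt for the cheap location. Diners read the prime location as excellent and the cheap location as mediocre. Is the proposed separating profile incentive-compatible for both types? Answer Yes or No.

Under these beliefs, the prime location earns price premium 27 and the cheap location earns price premium 15.
excellent: the prime location nets 27 − 5 = 22; the cheap location nets 15. excellent prefers the prime location.
mediocre: the prime location nets 27 − 15 = 12; the cheap location nets 15. mediocre prefers the cheap location.
Neither type deviates, so the separating profile is an equilibrium.

Yes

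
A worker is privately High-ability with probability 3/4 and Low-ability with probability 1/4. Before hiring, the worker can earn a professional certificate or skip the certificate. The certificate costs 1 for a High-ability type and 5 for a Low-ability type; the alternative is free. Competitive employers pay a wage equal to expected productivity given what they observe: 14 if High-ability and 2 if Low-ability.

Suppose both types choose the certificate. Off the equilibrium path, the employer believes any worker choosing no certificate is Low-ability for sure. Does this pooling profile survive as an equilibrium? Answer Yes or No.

Yes

On path, the employer holds the prior and pays 3/4·14 + 1/4·2 = 11. Off path (no certificate), believing Low-ability, it pays 2.
High-ability: the certificate nets 11 − 1 = 10; no certificate nets 2. High-ability stays.
Low-ability: the certificate nets 11 − 5 = 6; no certificate nets 2. Low-ability stays.
No type deviates, so pooling is sustained.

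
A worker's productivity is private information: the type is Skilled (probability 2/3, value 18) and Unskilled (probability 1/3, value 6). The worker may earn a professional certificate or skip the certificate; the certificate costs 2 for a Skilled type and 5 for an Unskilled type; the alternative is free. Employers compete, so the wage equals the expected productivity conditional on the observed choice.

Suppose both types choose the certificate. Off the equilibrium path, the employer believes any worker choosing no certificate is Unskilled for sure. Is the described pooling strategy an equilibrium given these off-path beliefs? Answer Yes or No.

Yes

On path, the employer holds the prior and pays 2/3·18 + 1/3·6 = 14. Off path (no certificate), believing Unskilled, it pays 6.
Skilled: the certificate nets 14 − 2 = 12; no certificate nets 6. Skilled stays.
Unskilled: the certificate nets 14 − 5 = 9; no certificate nets 6. Unskilled stays.
No type deviates, so pooling is sustained.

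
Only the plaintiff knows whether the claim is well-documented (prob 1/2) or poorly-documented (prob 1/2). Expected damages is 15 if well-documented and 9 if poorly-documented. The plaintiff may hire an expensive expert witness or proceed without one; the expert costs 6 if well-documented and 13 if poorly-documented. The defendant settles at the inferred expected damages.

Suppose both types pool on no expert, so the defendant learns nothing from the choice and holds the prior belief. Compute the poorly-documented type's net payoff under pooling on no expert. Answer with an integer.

12

Pooled settlement = 1/2·15 + 1/2·9 = 12.
poorly-documented pays no cost for no expert, so net payoff = 12.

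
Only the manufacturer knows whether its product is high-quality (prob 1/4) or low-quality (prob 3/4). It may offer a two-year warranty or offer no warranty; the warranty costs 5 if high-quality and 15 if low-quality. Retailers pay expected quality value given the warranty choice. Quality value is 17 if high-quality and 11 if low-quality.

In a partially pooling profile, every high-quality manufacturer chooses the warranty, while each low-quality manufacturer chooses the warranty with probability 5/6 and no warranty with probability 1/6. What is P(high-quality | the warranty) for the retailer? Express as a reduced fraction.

2/7

P(the warranty) = (1/4)·1 + (3/4)·(5/6) = 7/8.
By Bayes' rule, P(high-quality | the warranty) = (1/4) / (7/8) = 2/7.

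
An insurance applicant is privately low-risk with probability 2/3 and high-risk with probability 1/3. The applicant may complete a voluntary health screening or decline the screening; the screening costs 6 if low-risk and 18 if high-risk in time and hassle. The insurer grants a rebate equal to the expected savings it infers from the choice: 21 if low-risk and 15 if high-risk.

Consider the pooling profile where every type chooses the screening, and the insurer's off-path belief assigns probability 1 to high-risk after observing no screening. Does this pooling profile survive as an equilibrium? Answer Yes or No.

No

On path, the insurer holds the prior and pays 2/3·21 + 1/3·15 = 19. Off path (no screening), believing high-risk, it pays 15.
low-risk: the screening nets 19 − 6 = 13; no screening nets 15. low-risk would deviate.
high-risk: the screening nets 19 − 18 = 1; no screening nets 15. high-risk would deviate.
A type deviates, so pooling fails.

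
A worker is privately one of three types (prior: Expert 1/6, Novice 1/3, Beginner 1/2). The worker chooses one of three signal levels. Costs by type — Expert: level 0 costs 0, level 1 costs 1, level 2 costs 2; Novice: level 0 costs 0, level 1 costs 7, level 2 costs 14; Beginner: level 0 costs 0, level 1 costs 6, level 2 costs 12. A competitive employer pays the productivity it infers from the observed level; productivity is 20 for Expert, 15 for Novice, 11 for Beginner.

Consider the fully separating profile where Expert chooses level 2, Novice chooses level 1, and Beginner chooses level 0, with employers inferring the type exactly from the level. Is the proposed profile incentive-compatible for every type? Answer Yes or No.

Separating wages: level 2 → 20, level 1 → 15, level 0 → 11.
Expert (assigned level 2): level 0: 11 − 0 = 11; level 1: 15 − 1 = 14; level 2: 20 − 2 = 18. Expert stays.
Novice (assigned level 1): level 0: 11 − 0 = 11; level 1: 15 − 7 = 8; level 2: 20 − 14 = 6. Novice prefers level 0.
Beginner (assigned level 0): level 0: 11 − 0 = 11; level 1: 15 − 6 = 9; level 2: 20 − 12 = 8. Beginner stays.
At least one type deviates; the separating profile fails.

No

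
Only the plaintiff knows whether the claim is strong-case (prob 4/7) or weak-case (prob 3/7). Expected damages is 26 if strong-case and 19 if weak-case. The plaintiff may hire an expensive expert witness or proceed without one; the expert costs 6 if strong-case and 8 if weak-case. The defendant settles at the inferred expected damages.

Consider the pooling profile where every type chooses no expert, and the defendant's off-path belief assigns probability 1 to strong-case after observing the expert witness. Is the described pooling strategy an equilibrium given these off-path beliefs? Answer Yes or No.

On path, the defendant holds the prior and pays 4/7·26 + 3/7·19 = 23. Off path (the expert witness), believing strong-case, it pays 26.
strong-case: no expert nets 23; the expert witness nets 26 − 6 = 20. strong-case stays.
weak-case: no expert nets 23; the expert witness nets 26 − 8 = 18. weak-case stays.
No type deviates, so pooling is sustained.

Yes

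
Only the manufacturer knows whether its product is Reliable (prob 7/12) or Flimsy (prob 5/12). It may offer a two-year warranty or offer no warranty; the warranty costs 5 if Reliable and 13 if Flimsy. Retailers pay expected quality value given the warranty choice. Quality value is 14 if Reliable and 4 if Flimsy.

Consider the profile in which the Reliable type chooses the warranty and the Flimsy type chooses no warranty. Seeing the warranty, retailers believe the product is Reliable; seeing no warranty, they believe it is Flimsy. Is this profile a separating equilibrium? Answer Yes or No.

Under these beliefs, the warranty earns price 14 and no warranty earns price 4.
Reliable: the warranty nets 14 − 5 = 9; no warranty nets 4. Reliable prefers the warranty.
Flimsy: the warranty nets 14 − 13 = 1; no warranty nets 4. Flimsy prefers no warranty.
Neither type deviates, so the separating profile is an equilibrium.

Yes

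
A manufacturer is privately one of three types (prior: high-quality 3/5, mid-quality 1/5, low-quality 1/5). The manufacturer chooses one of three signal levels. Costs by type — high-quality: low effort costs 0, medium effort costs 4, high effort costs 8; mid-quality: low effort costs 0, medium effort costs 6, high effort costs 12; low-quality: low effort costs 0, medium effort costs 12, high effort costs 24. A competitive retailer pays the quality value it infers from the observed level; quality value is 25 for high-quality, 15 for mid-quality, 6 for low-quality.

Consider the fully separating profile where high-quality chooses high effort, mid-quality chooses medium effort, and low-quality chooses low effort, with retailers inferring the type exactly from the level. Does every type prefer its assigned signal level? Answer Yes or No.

Separating prices: high effort → 25, medium effort → 15, low effort → 6.
high-quality (assigned high effort): low effort: 6 − 0 = 6; medium effort: 15 − 4 = 11; high effort: 25 − 8 = 17. high-quality stays.
mid-quality (assigned medium effort): low effort: 6 − 0 = 6; medium effort: 15 − 6 = 9; high effort: 25 − 12 = 13. mid-quality prefers high effort.
low-quality (assigned low effort): low effort: 6 − 0 = 6; medium effort: 15 − 12 = 3; high effort: 25 − 24 = 1. low-quality stays.
At least one type deviates; the separating profile fails.

No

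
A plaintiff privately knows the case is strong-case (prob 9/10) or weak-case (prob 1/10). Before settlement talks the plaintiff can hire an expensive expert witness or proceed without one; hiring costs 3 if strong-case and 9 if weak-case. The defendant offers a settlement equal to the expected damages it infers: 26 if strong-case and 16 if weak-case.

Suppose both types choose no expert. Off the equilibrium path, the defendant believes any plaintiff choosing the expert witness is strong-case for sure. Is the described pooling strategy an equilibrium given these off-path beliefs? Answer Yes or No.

On path, the defendant holds the prior and pays 9/10·26 + 1/10·16 = 25. Off path (the expert witness), believing strong-case, it pays 26.
strong-case: no expert nets 25; the expert witness nets 26 − 3 = 23. strong-case stays.
weak-case: no expert nets 25; the expert witness nets 26 − 9 = 17. weak-case stays.
No type deviates, so pooling is sustained.

Yes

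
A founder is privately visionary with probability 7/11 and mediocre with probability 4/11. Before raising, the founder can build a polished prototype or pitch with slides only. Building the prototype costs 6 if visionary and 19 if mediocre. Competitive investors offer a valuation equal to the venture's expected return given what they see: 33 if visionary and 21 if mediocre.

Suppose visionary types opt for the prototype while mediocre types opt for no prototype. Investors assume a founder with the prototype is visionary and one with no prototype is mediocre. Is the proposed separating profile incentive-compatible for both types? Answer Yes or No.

Yes

Under these beliefs, the prototype earns valuation 33 and no prototype earns valuation 21.
visionary: the prototype nets 33 − 6 = 27; no prototype nets 21. visionary prefers the prototype.
mediocre: the prototype nets 33 − 19 = 14; no prototype nets 21. mediocre prefers no prototype.
Neither type deviates, so the separating profile is an equilibrium.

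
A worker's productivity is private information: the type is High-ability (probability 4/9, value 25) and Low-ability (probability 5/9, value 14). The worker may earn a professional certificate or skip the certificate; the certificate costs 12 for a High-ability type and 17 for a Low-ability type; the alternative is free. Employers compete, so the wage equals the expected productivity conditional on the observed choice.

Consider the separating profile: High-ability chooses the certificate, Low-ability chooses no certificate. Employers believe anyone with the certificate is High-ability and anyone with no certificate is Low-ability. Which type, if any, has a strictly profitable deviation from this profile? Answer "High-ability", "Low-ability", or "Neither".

The certificate pays 25; no certificate pays 14.
High-ability: assigned the certificate, nets 25 − 12 = 13; deviating to no certificate nets 14.
Low-ability: assigned no certificate, nets 14; deviating to the certificate nets 25 − 17 = 8.
The High-ability type gains 1 by deviating.

High-ability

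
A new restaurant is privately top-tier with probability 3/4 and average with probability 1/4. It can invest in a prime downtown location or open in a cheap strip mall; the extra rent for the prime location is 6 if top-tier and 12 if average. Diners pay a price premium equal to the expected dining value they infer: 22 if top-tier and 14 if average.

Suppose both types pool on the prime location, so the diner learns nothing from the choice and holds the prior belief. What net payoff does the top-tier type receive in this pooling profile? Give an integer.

14

Pooled price premium = 3/4·22 + 1/4·14 = 20.
top-tier pays cost 6 for the prime location, so net payoff = 20 − 6 = 14.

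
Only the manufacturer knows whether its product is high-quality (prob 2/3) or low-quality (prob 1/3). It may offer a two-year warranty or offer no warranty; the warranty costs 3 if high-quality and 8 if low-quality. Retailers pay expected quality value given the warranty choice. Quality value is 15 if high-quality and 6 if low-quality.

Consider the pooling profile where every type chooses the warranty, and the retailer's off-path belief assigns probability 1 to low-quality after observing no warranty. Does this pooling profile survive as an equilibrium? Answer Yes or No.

No

On path, the retailer holds the prior and pays 2/3·15 + 1/3·6 = 12. Off path (no warranty), believing low-quality, it pays 6.
high-quality: the warranty nets 12 − 3 = 9; no warranty nets 6. high-quality stays.
low-quality: the warranty nets 12 − 8 = 4; no warranty nets 6. low-quality would deviate.
A type deviates, so pooling fails.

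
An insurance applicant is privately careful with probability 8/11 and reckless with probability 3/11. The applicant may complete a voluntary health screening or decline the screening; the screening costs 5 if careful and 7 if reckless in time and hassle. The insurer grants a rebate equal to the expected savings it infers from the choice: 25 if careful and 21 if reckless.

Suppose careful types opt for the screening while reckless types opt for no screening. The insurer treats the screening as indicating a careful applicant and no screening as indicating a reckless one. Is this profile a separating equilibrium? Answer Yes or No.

No

Under these beliefs, the screening earns rebate 25 and no screening earns rebate 21.
careful: the screening nets 25 − 5 = 20; no screening nets 21. careful would deviate to no screening.
reckless: the screening nets 25 − 7 = 18; no screening nets 21. reckless prefers no screening.
careful has a profitable deviation, so the profile is not an equilibrium.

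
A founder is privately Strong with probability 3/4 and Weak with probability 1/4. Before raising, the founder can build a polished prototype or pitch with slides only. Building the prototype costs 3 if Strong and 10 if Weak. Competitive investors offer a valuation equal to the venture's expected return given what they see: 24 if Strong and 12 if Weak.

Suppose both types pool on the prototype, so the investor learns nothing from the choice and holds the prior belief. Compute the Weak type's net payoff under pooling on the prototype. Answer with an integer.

Pooled valuation = 3/4·24 + 1/4·12 = 21.
Weak pays cost 10 for the prototype, so net payoff = 21 − 10 = 11.

11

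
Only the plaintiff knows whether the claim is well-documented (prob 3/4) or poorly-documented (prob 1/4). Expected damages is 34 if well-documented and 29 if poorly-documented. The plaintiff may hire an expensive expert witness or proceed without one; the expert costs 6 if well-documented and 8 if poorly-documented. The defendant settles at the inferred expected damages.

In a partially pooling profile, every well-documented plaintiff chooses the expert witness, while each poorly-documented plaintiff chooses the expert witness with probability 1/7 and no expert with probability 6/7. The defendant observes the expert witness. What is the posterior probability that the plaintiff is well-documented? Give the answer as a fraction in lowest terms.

P(the expert witness) = (3/4)·1 + (1/4)·(1/7) = 11/14.
By Bayes' rule, P(well-documented | the expert witness) = (3/4) / (11/14) = 21/22.

21/22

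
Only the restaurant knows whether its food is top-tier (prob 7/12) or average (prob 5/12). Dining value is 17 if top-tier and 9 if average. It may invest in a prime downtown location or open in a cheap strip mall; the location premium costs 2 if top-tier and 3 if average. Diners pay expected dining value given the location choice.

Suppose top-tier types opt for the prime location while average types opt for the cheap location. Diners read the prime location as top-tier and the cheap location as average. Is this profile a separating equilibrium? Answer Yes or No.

Under these beliefs, the prime location earns price premium 17 and the cheap location earns price premium 9.
top-tier: the prime location nets 17 − 2 = 15; the cheap location nets 9. top-tier prefers the prime location.
average: the prime location nets 17 − 3 = 14; the cheap location nets 9. average would deviate to the prime location.
average has a profitable deviation, so the profile is not an equilibrium.

No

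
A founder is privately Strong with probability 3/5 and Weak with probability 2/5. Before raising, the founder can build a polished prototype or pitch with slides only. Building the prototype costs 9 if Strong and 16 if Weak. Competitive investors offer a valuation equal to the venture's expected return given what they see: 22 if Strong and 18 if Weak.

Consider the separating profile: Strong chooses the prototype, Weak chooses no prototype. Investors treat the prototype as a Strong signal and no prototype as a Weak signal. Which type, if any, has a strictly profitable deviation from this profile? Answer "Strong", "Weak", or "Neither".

Strong

The prototype pays 22; no prototype pays 18.
Strong: assigned the prototype, nets 22 − 9 = 13; deviating to no prototype nets 18.
Weak: assigned no prototype, nets 18; deviating to the prototype nets 22 − 16 = 6.
The Strong type gains 5 by deviating.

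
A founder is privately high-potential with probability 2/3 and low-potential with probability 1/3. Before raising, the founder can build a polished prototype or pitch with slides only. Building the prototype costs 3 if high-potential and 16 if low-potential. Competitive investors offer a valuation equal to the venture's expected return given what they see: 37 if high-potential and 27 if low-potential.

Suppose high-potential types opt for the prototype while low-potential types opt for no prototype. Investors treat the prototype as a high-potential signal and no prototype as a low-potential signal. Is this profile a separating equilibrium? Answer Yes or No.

Under these beliefs, the prototype earns valuation 37 and no prototype earns valuation 27.
high-potential: the prototype nets 37 − 3 = 34; no prototype nets 27. high-potential prefers the prototype.
low-potential: the prototype nets 37 − 16 = 21; no prototype nets 27. low-potential prefers no prototype.
Neither type deviates, so the separating profile is an equilibrium.

Yes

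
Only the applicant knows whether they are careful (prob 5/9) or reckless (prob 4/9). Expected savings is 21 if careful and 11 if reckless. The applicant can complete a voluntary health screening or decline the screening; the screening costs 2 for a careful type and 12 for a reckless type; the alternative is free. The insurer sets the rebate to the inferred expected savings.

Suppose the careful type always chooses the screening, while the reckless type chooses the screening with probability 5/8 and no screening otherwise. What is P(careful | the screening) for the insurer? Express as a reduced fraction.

P(the screening) = (5/9)·1 + (4/9)·(5/8) = 5/6.
By Bayes' rule, P(careful | the screening) = (5/9) / (5/6) = 2/3.

2/3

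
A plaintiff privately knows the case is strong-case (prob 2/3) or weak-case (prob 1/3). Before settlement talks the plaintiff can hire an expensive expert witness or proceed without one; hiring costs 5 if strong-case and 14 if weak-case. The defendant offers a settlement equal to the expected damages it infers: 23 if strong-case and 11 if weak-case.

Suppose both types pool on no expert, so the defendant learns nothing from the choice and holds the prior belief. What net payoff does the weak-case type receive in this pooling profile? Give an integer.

19

Pooled settlement = 2/3·23 + 1/3·11 = 19.
weak-case pays no cost for no expert, so net payoff = 19.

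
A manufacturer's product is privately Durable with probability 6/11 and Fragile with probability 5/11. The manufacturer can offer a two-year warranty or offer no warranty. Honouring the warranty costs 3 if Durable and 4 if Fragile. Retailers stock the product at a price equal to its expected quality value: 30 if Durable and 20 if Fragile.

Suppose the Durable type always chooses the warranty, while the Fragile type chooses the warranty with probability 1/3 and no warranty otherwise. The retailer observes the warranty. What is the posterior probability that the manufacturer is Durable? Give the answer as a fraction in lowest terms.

P(the warranty) = (6/11)·1 + (5/11)·(1/3) = 23/33.
By Bayes' rule, P(Durable | the warranty) = (6/11) / (23/33) = 18/23.

18/23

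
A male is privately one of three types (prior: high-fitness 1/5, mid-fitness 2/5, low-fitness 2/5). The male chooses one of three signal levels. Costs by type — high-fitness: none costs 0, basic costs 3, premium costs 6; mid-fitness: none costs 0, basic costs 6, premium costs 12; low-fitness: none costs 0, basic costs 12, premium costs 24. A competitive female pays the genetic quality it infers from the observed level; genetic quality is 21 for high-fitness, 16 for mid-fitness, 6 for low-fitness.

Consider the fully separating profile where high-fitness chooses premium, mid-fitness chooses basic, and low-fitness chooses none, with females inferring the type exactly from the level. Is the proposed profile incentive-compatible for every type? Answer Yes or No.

Yes

Separating mating payoffs: premium → 21, basic → 16, none → 6.
high-fitness (assigned premium): none: 6 − 0 = 6; basic: 16 − 3 = 13; premium: 21 − 6 = 15. high-fitness stays.
mid-fitness (assigned basic): none: 6 − 0 = 6; basic: 16 − 6 = 10; premium: 21 − 12 = 9. mid-fitness stays.
low-fitness (assigned none): none: 6 − 0 = 6; basic: 16 − 12 = 4; premium: 21 − 24 = -3. low-fitness stays.
Every type prefers its assigned level; separation holds.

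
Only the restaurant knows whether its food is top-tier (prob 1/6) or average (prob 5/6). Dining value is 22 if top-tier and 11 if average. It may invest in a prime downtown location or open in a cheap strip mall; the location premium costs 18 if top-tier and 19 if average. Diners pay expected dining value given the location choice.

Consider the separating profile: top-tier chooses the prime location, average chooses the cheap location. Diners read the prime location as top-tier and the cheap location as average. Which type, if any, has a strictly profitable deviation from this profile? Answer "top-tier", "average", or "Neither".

The prime location pays 22; the cheap location pays 11.
top-tier: assigned the prime location, nets 22 − 18 = 4; deviating to the cheap location nets 11.
average: assigned the cheap location, nets 11; deviating to the prime location nets 22 − 19 = 3.
The top-tier type gains 7 by deviating.

top-tier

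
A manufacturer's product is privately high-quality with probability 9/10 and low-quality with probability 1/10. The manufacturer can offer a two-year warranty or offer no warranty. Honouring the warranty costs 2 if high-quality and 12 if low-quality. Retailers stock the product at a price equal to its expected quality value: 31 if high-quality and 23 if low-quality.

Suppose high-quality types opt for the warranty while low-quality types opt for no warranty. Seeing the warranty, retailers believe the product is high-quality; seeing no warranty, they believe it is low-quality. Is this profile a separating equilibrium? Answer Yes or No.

Yes

Under these beliefs, the warranty earns price 31 and no warranty earns price 23.
high-quality: the warranty nets 31 − 2 = 29; no warranty nets 23. high-quality prefers the warranty.
low-quality: the warranty nets 31 − 12 = 19; no warranty nets 23. low-quality prefers no warranty.
Neither type deviates, so the separating profile is an equilibrium.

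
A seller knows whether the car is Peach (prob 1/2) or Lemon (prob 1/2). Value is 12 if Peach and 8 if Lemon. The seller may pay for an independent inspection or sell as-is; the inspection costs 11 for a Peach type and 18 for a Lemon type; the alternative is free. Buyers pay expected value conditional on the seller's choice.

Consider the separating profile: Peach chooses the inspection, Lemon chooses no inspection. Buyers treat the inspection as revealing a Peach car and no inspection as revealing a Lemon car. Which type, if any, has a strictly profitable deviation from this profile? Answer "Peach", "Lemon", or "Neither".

Peach

The inspection pays 12; no inspection pays 8.
Peach: assigned the inspection, nets 12 − 11 = 1; deviating to no inspection nets 8.
Lemon: assigned no inspection, nets 8; deviating to the inspection nets 12 − 18 = -6.
The Peach type gains 7 by deviating.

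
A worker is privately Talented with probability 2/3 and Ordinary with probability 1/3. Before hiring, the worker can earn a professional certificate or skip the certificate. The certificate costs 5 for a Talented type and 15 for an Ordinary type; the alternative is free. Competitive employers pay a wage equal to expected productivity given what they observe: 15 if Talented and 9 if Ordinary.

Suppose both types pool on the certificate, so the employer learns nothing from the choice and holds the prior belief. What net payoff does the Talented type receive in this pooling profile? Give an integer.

Pooled wage = 2/3·15 + 1/3·9 = 13.
Talented pays cost 5 for the certificate, so net payoff = 13 − 5 = 8.

8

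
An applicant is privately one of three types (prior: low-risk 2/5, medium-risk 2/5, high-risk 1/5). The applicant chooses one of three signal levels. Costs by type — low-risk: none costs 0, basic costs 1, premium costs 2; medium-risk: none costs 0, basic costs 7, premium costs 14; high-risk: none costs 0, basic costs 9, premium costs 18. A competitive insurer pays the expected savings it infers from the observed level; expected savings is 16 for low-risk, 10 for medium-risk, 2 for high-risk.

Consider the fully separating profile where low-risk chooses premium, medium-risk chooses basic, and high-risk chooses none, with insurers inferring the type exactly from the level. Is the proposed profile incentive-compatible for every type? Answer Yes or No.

Separating rebates: premium → 16, basic → 10, none → 2.
low-risk (assigned premium): none: 2 − 0 = 2; basic: 10 − 1 = 9; premium: 16 − 2 = 14. low-risk stays.
medium-risk (assigned basic): none: 2 − 0 = 2; basic: 10 − 7 = 3; premium: 16 − 14 = 2. medium-risk stays.
high-risk (assigned none): none: 2 − 0 = 2; basic: 10 − 9 = 1; premium: 16 − 18 = -2. high-risk stays.
Every type prefers its assigned level; separation holds.

Yes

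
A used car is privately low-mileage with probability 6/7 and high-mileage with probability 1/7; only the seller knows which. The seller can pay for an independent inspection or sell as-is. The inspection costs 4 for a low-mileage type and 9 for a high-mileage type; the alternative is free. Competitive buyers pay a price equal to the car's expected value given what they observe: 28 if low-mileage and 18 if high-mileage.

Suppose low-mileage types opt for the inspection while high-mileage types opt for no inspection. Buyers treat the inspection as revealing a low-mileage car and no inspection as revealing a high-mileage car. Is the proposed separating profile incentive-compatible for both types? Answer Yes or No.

No

Under these beliefs, the inspection earns price 28 and no inspection earns price 18.
low-mileage: the inspection nets 28 − 4 = 24; no inspection nets 18. low-mileage prefers the inspection.
high-mileage: the inspection nets 28 − 9 = 19; no inspection nets 18. high-mileage would deviate to the inspection.
high-mileage has a profitable deviation, so the profile is not an equilibrium.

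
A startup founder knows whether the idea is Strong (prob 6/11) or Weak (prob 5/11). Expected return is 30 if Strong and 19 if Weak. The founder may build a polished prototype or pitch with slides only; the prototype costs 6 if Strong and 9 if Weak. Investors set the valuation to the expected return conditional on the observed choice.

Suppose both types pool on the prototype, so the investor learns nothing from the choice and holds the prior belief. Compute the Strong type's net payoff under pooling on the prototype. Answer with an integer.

Pooled valuation = 6/11·30 + 5/11·19 = 25.
Strong pays cost 6 for the prototype, so net payoff = 25 − 6 = 19.

19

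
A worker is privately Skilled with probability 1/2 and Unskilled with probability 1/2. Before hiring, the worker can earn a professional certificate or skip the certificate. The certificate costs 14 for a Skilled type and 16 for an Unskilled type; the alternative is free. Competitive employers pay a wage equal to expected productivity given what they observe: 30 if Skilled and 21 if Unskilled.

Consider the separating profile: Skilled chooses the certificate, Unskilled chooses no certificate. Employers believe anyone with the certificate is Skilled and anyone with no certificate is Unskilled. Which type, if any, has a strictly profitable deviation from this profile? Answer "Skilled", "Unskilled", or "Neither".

Skilled

The certificate pays 30; no certificate pays 21.
Skilled: assigned the certificate, nets 30 − 14 = 16; deviating to no certificate nets 21.
Unskilled: assigned no certificate, nets 21; deviating to the certificate nets 30 − 16 = 14.
The Skilled type gains 5 by deviating.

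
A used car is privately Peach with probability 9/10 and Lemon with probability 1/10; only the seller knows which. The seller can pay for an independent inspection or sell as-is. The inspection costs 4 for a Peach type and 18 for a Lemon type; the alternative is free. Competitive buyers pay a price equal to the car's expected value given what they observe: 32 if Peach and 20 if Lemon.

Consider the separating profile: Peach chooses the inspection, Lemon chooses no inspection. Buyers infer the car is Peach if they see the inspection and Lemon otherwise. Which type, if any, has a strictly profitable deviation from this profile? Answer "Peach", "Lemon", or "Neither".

The inspection pays 32; no inspection pays 20.
Peach: assigned the inspection, nets 32 − 4 = 28; deviating to no inspection nets 20.
Lemon: assigned no inspection, nets 20; deviating to the inspection nets 32 − 18 = 14.
Both types strictly prefer their assigned action; no profitable deviation.

Neither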